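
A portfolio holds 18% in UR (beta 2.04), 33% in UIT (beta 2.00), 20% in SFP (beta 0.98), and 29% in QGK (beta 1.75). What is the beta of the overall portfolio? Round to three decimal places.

1.731

β_P = Σ w_i β_i = 0.18×2.04 + 0.33×2.00 + 0.20×0.98 + 0.29×1.75 = 1.7307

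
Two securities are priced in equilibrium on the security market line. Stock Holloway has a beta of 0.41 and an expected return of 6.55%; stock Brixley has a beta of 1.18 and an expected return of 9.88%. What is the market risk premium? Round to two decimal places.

4.32%

Both satisfy E(R) = R_f + β·MRP, so the slope of the SML is
MRP = (9.88% − 6.55%) / (1.18 − 0.41) = 3.33% / 0.77 = 4.3247%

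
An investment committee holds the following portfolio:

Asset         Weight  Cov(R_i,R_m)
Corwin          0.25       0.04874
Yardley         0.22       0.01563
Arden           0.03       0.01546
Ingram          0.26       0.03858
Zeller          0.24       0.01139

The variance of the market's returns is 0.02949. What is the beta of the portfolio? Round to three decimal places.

0.978

β_Corwin = 0.04874 / 0.02949 = 1.6528
β_Yardley = 0.01563 / 0.02949 = 0.5300
β_Arden = 0.01546 / 0.02949 = 0.5242
β_Ingram = 0.03858 / 0.02949 = 1.3082
β_Zeller = 0.01139 / 0.02949 = 0.3862
β_P = Σ w_i β_i = 0.25×1.6528 + 0.22×0.5300 + 0.03×0.5242 + 0.26×1.3082 + 0.24×0.3862 = 0.9783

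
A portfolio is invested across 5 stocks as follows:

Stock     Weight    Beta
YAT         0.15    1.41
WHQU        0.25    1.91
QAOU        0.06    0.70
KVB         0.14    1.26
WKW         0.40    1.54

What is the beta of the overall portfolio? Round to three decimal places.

β_P = Σ w_i β_i = 0.15×1.41 + 0.25×1.91 + 0.06×0.70 + 0.14×1.26 + 0.40×1.54 = 1.5234

1.523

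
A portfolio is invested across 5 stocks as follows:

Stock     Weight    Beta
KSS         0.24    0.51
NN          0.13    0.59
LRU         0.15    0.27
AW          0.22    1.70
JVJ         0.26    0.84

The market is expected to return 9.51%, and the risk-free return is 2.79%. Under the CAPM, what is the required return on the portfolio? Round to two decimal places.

8.38%

β_P = Σ w_i β_i = 0.24×0.51 + 0.13×0.59 + 0.15×0.27 + 0.22×1.70 + 0.26×0.84 = 0.8320
MRP = 9.51% − 2.79% = 6.72%
E(R_P) = R_f + β_P × MRP = 2.79% + 0.8320 × 6.72% = 8.38%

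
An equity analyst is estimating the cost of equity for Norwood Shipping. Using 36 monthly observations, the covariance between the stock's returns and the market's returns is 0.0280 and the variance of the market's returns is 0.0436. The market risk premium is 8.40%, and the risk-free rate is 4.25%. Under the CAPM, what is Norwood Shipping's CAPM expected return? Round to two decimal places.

9.64%

β = Cov(R_i, R_m) / Var(R_m) = 0.0280 / 0.0436 = 0.6422
E(R) = R_f + β × MRP = 4.25% + 0.6422 × 8.40% = 9.64%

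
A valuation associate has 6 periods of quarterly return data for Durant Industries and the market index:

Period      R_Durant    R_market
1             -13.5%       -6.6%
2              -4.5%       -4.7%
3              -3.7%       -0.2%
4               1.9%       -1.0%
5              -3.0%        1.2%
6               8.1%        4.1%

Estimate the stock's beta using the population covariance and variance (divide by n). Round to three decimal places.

1.587

Mean R_i = (-13.5 − 4.5 − 3.7 + 1.9 − 3.0 + 8.1) / 6 = -2.4500%
Mean R_m = (-6.6 − 4.7 − 0.2 − 1.0 + 1.2 + 4.1) / 6 = -1.2000%
Σ(R_i − R̄_i)(R_m − R̄_m) = 121.0600  ⇒  Cov = 121.0600 / 6 = 20.1767
Σ(R_m − R̄_m)² = 76.3000  ⇒  Var(R_m) = 76.3000 / 6 = 12.7167
β = Cov / Var(R_m) = 20.1767 / 12.7167 = 1.5866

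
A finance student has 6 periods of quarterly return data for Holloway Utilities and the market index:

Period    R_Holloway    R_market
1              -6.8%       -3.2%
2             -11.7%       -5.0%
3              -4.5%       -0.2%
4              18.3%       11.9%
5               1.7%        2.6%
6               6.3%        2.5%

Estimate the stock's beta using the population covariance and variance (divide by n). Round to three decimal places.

1.770

Mean R_i = (-6.8 − 11.7 − 4.5 + 18.3 + 1.7 + 6.3) / 6 = 0.5500%
Mean R_m = (-3.2 − 5.0 − 0.2 + 11.9 + 2.6 + 2.5) / 6 = 1.4333%
Σ(R_i − R̄_i)(R_m − R̄_m) = 314.3700  ⇒  Cov = 314.3700 / 6 = 52.3950
Σ(R_m − R̄_m)² = 177.5733  ⇒  Var(R_m) = 177.5733 / 6 = 29.5956
β = Cov / Var(R_m) = 52.3950 / 29.5956 = 1.7704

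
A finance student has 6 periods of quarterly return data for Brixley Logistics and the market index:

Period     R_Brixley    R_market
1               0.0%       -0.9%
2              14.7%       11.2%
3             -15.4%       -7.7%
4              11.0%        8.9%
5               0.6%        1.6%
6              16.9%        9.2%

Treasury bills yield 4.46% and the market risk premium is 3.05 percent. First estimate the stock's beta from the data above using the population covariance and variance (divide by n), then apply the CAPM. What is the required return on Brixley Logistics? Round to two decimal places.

9.38%

Mean R_i = (0.0 + 14.7 − 15.4 + 11.0 + 0.6 + 16.9) / 6 = 4.6333%
Mean R_m = (-0.9 + 11.2 − 7.7 + 8.9 + 1.6 + 9.2) / 6 = 3.7167%
Σ(R_i − R̄_i)(R_m − R̄_m) = 434.2367  ⇒  Cov = 434.2367 / 6 = 72.3728
Σ(R_m − R̄_m)² = 269.0683  ⇒  Var(R_m) = 269.0683 / 6 = 44.8447
β = Cov / Var(R_m) = 72.3728 / 44.8447 = 1.6139
E(R) = R_f + β × MRP = 4.46% + 1.6139 × 3.05% = 9.38%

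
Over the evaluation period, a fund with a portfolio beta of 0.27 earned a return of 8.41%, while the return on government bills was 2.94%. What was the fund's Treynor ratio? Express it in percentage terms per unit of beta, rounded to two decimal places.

Treynor = (R_P − R_f) / β_P = (8.41% − 2.94%) / 0.2700 = 5.47% / 0.2700 = 20.26%

20.26%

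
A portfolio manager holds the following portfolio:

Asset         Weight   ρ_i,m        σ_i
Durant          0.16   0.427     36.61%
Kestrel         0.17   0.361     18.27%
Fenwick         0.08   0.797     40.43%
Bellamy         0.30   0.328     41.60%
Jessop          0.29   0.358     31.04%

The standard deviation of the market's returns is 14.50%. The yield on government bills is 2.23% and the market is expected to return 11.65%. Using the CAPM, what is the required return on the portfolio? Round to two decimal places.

β_Durant = 0.427 × 36.61% / 14.50% = 1.0781
β_Kestrel = 0.361 × 18.27% / 14.50% = 0.4549
β_Fenwick = 0.797 × 40.43% / 14.50% = 2.2223
β_Bellamy = 0.328 × 41.60% / 14.50% = 0.9410
β_Jessop = 0.358 × 31.04% / 14.50% = 0.7664
β_P = Σ w_i β_i = 0.16×1.0781 + 0.17×0.4549 + 0.08×2.2223 + 0.30×0.9410 + 0.29×0.7664 = 0.9322
MRP = 11.65% − 2.23% = 9.42%
E(R_P) = R_f + β_P × MRP = 2.23% + 0.9322 × 9.42% = 11.01%

11.01%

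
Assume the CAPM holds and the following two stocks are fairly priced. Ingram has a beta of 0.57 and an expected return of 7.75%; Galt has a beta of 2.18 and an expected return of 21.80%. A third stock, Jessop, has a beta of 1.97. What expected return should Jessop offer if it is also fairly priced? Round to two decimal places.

MRP (SML slope) = (21.80% − 7.75%) / (2.18 − 0.57) = 14.05% / 1.61 = 8.7267%
R_f (intercept) = 7.75% − 0.57 × 8.7267% = 2.7758%
E(R_Jessop) = R_f + β × MRP = 2.7758% + 1.97 × 8.7267% = 19.97%

19.97%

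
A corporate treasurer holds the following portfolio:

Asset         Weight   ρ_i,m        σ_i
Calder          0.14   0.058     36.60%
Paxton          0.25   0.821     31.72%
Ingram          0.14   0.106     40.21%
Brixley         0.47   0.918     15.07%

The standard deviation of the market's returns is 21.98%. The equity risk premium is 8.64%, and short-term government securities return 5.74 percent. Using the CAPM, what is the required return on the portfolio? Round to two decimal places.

11.21%

β_Calder = 0.058 × 36.60% / 21.98% = 0.0966
β_Paxton = 0.821 × 31.72% / 21.98% = 1.1848
β_Ingram = 0.106 × 40.21% / 21.98% = 0.1939
β_Brixley = 0.918 × 15.07% / 21.98% = 0.6294
β_P = Σ w_i β_i = 0.14×0.0966 + 0.25×1.1848 + 0.14×0.1939 + 0.47×0.6294 = 0.6327
E(R_P) = R_f + β_P × MRP = 5.74% + 0.6327 × 8.64% = 11.21%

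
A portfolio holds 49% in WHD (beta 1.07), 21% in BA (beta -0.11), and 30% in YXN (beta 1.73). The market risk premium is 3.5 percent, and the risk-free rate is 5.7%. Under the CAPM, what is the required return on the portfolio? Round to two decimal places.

9.27%

β_P = Σ w_i β_i = 0.49×1.07 + 0.21×-0.11 + 0.30×1.73 = 1.0202
E(R_P) = R_f + β_P × MRP = 5.7% + 1.0202 × 3.5% = 9.27%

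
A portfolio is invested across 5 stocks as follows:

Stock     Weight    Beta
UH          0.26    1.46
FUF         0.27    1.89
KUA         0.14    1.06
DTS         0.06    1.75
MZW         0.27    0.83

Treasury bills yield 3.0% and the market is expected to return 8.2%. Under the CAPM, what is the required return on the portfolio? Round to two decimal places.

β_P = Σ w_i β_i = 0.26×1.46 + 0.27×1.89 + 0.14×1.06 + 0.06×1.75 + 0.27×0.83 = 1.3674
MRP = 8.2% − 3.0% = 5.20%
E(R_P) = R_f + β_P × MRP = 3.0% + 1.3674 × 5.2% = 10.11%

10.11%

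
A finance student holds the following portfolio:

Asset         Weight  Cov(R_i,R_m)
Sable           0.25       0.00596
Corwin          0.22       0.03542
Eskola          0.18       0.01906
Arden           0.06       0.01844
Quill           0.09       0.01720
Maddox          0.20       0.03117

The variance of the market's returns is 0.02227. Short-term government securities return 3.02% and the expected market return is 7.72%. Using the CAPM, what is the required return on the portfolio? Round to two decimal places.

7.58%

β_Sable = 0.00596 / 0.02227 = 0.2676
β_Corwin = 0.03542 / 0.02227 = 1.5905
β_Eskola = 0.01906 / 0.02227 = 0.8559
β_Arden = 0.01844 / 0.02227 = 0.8280
β_Quill = 0.01720 / 0.02227 = 0.7723
β_Maddox = 0.03117 / 0.02227 = 1.3996
β_P = Σ w_i β_i = 0.25×0.2676 + 0.22×1.5905 + 0.18×0.8559 + 0.06×0.8280 + 0.09×0.7723 + 0.20×1.3996 = 0.9700
MRP = 7.72% − 3.02% = 4.70%
E(R_P) = R_f + β_P × MRP = 3.02% + 0.9700 × 4.70% = 7.58%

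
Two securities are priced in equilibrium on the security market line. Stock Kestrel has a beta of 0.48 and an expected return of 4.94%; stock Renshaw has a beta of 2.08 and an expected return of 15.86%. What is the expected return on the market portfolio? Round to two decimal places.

Both satisfy E(R) = R_f + β·MRP, so the slope of the SML is
MRP = (15.86% − 4.94%) / (2.08 − 0.48) = 10.92% / 1.60 = 6.8250%
R_f = E(R_Kestrel) − β_Kestrel·MRP = 4.94% − 0.48 × 6.8250% = 1.6640%
E(R_m) = R_f + MRP = 1.6640% + 6.8250% = 8.49%

8.49%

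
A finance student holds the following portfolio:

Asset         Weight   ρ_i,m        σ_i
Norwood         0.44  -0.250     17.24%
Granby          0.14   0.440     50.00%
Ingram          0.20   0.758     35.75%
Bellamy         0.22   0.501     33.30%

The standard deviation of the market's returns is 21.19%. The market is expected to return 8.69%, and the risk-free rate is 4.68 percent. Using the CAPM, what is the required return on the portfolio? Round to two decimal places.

6.62%

β_Norwood = -0.250 × 17.24% / 21.19% = -0.2034
β_Granby = 0.440 × 50.00% / 21.19% = 1.0382
β_Ingram = 0.758 × 35.75% / 21.19% = 1.2788
β_Bellamy = 0.501 × 33.30% / 21.19% = 0.7873
β_P = Σ w_i β_i = 0.44×-0.2034 + 0.14×1.0382 + 0.20×1.2788 + 0.22×0.7873 = 0.4848
MRP = 8.69% − 4.68% = 4.01%
E(R_P) = R_f + β_P × MRP = 4.68% + 0.4848 × 4.01% = 6.62%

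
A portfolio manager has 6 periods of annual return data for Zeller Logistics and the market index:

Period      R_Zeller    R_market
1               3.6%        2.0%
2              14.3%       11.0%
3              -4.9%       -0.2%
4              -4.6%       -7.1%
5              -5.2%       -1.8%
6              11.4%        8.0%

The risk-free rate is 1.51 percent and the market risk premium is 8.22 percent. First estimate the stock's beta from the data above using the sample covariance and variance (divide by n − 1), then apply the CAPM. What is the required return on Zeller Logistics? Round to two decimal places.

11.63%

Mean R_i = (3.6 + 14.3 − 4.9 − 4.6 − 5.2 + 11.4) / 6 = 2.4333%
Mean R_m = (2.0 + 11.0 − 0.2 − 7.1 − 1.8 + 8.0) / 6 = 1.9833%
Σ(R_i − R̄_i)(R_m − R̄_m) = 269.7433  ⇒  Cov = 269.7433 / 5 = 53.9487
Σ(R_m − R̄_m)² = 219.0883  ⇒  Var(R_m) = 219.0883 / 5 = 43.8177
β = Cov / Var(R_m) = 53.9487 / 43.8177 = 1.2312
E(R) = R_f + β × MRP = 1.51% + 1.2312 × 8.22% = 11.63%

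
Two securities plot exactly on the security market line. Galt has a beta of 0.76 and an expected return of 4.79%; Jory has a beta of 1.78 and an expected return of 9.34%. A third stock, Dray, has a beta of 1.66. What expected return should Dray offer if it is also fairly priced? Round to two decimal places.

MRP (SML slope) = (9.34% − 4.79%) / (1.78 − 0.76) = 4.55% / 1.02 = 4.4608%
R_f (intercept) = 4.79% − 0.76 × 4.4608% = 1.3998%
E(R_Dray) = R_f + β × MRP = 1.3998% + 1.66 × 4.4608% = 8.80%

8.80%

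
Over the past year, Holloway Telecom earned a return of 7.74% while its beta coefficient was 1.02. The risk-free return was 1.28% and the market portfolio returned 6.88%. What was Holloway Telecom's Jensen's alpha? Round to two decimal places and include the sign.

+0.75%

Market excess return = 6.88% − 1.28% = 5.60%
CAPM benchmark = R_f + β(R_m − R_f) = 1.28% + 1.02 × 5.60% = 6.9920%
α = actual − benchmark = 7.74% − 6.9920% = +0.75%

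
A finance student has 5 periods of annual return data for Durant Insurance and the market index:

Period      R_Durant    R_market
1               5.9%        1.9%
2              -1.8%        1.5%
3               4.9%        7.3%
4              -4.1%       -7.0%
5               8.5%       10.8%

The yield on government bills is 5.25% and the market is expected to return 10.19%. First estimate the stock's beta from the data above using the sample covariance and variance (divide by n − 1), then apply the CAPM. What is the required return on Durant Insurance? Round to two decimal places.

8.65%

Mean R_i = (5.9 − 1.8 + 4.9 − 4.1 + 8.5) / 5 = 2.6800%
Mean R_m = (1.9 + 1.5 + 7.3 − 7.0 + 10.8) / 5 = 2.9000%
Σ(R_i − R̄_i)(R_m − R̄_m) = 125.9200  ⇒  Cov = 125.9200 / 4 = 31.4800
Σ(R_m − R̄_m)² = 182.7400  ⇒  Var(R_m) = 182.7400 / 4 = 45.6850
β = Cov / Var(R_m) = 31.4800 / 45.6850 = 0.6891
MRP = 10.19% − 5.25% = 4.94%
E(R) = R_f + β × MRP = 5.25% + 0.6891 × 4.94% = 8.65%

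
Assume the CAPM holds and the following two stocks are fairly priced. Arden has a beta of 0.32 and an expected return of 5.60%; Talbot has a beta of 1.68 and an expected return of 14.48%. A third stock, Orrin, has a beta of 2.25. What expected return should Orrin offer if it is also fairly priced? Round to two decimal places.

18.20%

MRP (SML slope) = (14.48% − 5.60%) / (1.68 − 0.32) = 8.88% / 1.36 = 6.5294%
R_f (intercept) = 5.60% − 0.32 × 6.5294% = 3.5106%
E(R_Orrin) = R_f + β × MRP = 3.5106% + 2.25 × 6.5294% = 18.20%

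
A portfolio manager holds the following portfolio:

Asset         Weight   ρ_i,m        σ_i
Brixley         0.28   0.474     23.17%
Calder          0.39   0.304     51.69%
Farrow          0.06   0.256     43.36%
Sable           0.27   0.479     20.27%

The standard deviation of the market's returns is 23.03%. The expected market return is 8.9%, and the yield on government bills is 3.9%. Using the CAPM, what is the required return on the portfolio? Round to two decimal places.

6.61%

β_Brixley = 0.474 × 23.17% / 23.03% = 0.4769
β_Calder = 0.304 × 51.69% / 23.03% = 0.6823
β_Farrow = 0.256 × 43.36% / 23.03% = 0.4820
β_Sable = 0.479 × 20.27% / 23.03% = 0.4216
β_P = Σ w_i β_i = 0.28×0.4769 + 0.39×0.6823 + 0.06×0.4820 + 0.27×0.4216 = 0.5424
MRP = 8.9% − 3.9% = 5.00%
E(R_P) = R_f + β_P × MRP = 3.9% + 0.5424 × 5.0% = 6.61%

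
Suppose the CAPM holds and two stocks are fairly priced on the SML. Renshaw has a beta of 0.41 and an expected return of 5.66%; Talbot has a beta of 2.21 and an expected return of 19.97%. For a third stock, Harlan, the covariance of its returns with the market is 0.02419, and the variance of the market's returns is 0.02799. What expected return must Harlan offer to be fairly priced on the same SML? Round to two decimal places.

9.27%

MRP = (19.97% − 5.66%) / (2.21 − 0.41) = 7.9500%
R_f = 5.66% − 0.41 × 7.9500% = 2.4005%
β_Harlan = Cov / Var(R_m) = 0.02419 / 0.02799 = 0.8642
E(R_Harlan) = R_f + β × MRP = 2.4005% + 0.8642 × 7.9500% = 9.27%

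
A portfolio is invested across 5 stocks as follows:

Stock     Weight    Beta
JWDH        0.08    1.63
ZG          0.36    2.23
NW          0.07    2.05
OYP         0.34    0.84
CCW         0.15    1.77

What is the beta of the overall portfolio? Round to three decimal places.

1.628

β_P = Σ w_i β_i = 0.08×1.63 + 0.36×2.23 + 0.07×2.05 + 0.34×0.84 + 0.15×1.77 = 1.6278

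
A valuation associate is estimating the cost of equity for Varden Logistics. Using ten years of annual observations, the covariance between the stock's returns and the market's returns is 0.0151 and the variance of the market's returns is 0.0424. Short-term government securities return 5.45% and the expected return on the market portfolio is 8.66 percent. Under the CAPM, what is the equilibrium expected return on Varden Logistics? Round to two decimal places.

6.59%

β = Cov(R_i, R_m) / Var(R_m) = 0.0151 / 0.0424 = 0.3561
MRP = 8.66% − 5.45% = 3.21%
E(R) = R_f + β × MRP = 5.45% + 0.3561 × 3.21% = 6.59%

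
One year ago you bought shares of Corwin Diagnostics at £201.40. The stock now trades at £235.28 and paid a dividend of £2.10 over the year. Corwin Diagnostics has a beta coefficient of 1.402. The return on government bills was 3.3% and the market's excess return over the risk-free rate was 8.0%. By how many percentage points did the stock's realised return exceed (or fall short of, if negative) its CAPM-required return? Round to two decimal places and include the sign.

+3.35%

Realised HPR = (P1 + D1 − P0) / P0 = (235.28 + 2.10 − 201.40) / 201.40 = 35.98 / 201.40 = 17.8649%
CAPM required = R_f + β·MRP = 3.3% + 1.402 × 8.0% = 14.5160%
α = realised − required = 17.8649% − 14.5160% = +3.35%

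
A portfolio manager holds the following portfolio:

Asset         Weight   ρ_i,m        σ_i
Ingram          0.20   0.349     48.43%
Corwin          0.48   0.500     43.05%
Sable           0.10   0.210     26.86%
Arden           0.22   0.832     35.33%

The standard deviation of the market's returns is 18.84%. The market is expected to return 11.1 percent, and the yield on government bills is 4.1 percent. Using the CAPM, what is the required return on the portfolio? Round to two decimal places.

11.81%

β_Ingram = 0.349 × 48.43% / 18.84% = 0.8971
β_Corwin = 0.500 × 43.05% / 18.84% = 1.1425
β_Sable = 0.210 × 26.86% / 18.84% = 0.2994
β_Arden = 0.832 × 35.33% / 18.84% = 1.5602
β_P = Σ w_i β_i = 0.20×0.8971 + 0.48×1.1425 + 0.10×0.2994 + 0.22×1.5602 = 1.1010
MRP = 11.1% − 4.1% = 7.00%
E(R_P) = R_f + β_P × MRP = 4.1% + 1.1010 × 7.0% = 11.81%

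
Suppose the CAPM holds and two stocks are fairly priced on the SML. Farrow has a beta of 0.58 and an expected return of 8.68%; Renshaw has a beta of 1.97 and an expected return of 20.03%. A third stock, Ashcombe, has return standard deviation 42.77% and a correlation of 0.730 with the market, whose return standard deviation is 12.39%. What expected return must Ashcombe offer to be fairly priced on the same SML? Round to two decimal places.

MRP = (20.03% − 8.68%) / (1.97 − 0.58) = 8.1655%
R_f = 8.68% − 0.58 × 8.1655% = 3.9440%
β_Ashcombe = ρ·σ_i/σ_m = 0.730 × 42.77 / 12.39 = 2.5199
E(R_Ashcombe) = R_f + β × MRP = 3.9440% + 2.5199 × 8.1655% = 24.52%

24.52%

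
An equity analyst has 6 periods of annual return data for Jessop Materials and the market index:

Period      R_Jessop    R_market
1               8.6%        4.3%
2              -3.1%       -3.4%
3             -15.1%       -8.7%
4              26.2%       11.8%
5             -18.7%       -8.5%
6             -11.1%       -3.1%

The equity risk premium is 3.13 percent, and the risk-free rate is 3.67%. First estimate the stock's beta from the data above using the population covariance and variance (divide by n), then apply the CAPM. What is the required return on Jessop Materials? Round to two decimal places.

Mean R_i = (8.6 − 3.1 − 15.1 + 26.2 − 18.7 − 11.1) / 6 = -2.2000%
Mean R_m = (4.3 − 3.4 − 8.7 + 11.8 − 8.5 − 3.1) / 6 = -1.2667%
Σ(R_i − R̄_i)(R_m − R̄_m) = 664.6900  ⇒  Cov = 664.6900 / 6 = 110.7817
Σ(R_m − R̄_m)² = 317.2133  ⇒  Var(R_m) = 317.2133 / 6 = 52.8689
β = Cov / Var(R_m) = 110.7817 / 52.8689 = 2.0954
E(R) = R_f + β × MRP = 3.67% + 2.0954 × 3.13% = 10.23%

10.23%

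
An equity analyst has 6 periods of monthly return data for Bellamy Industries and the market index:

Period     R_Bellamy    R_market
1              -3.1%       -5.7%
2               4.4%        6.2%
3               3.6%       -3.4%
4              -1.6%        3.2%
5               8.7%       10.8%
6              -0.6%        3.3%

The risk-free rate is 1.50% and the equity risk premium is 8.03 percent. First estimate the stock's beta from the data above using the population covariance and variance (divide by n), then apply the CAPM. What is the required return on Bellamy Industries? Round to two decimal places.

Mean R_i = (-3.1 + 4.4 + 3.6 − 1.6 + 8.7 − 0.6) / 6 = 1.9000%
Mean R_m = (-5.7 + 6.2 − 3.4 + 3.2 + 10.8 + 3.3) / 6 = 2.4000%
Σ(R_i − R̄_i)(R_m − R̄_m) = 92.2100  ⇒  Cov = 92.2100 / 6 = 15.3683
Σ(R_m − R̄_m)² = 185.7000  ⇒  Var(R_m) = 185.7000 / 6 = 30.9500
β = Cov / Var(R_m) = 15.3683 / 30.9500 = 0.4966
E(R) = R_f + β × MRP = 1.50% + 0.4966 × 8.03% = 5.49%

5.49%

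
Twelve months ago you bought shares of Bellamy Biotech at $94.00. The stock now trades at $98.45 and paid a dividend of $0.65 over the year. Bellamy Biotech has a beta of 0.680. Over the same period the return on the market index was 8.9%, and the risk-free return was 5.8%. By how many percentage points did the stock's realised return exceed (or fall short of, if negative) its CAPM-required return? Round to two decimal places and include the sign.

-2.48%

Realised HPR = (P1 + D1 − P0) / P0 = (98.45 + 0.65 − 94.00) / 94.00 = 5.10 / 94.00 = 5.4255%
MRP = 8.9% − 5.8% = 3.10%
CAPM required = R_f + β·MRP = 5.8% + 0.680 × 3.1% = 7.9080%
α = realised − required = 5.4255% − 7.9080% = -2.48%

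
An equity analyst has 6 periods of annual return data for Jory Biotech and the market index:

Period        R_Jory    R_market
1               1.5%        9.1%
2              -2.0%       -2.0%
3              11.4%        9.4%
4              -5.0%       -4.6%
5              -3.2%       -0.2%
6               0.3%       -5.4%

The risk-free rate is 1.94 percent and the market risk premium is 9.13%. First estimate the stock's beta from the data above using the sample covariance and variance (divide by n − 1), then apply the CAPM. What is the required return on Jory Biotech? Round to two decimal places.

7.93%

Mean R_i = (1.5 − 2.0 + 11.4 − 5.0 − 3.2 + 0.3) / 6 = 0.5000%
Mean R_m = (9.1 − 2.0 + 9.4 − 4.6 − 0.2 − 5.4) / 6 = 1.0500%
Σ(R_i − R̄_i)(R_m − R̄_m) = 143.6800  ⇒  Cov = 143.6800 / 5 = 28.7360
Σ(R_m − R̄_m)² = 218.9150  ⇒  Var(R_m) = 218.9150 / 5 = 43.7830
β = Cov / Var(R_m) = 28.7360 / 43.7830 = 0.6563
E(R) = R_f + β × MRP = 1.94% + 0.6563 × 9.13% = 7.93%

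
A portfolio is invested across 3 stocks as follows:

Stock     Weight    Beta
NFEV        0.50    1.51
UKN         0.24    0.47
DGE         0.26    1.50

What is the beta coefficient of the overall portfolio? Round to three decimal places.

β_P = Σ w_i β_i = 0.50×1.51 + 0.24×0.47 + 0.26×1.50 = 1.2578

1.258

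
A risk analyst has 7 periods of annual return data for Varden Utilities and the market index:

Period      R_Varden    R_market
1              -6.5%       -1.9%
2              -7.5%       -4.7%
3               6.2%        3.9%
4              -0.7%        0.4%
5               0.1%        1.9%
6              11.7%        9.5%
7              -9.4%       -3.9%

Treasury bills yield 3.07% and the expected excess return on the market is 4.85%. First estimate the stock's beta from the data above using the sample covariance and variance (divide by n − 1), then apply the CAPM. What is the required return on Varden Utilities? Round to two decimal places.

10.50%

Mean R_i = (-6.5 − 7.5 + 6.2 − 0.7 + 0.1 + 11.7 − 9.4) / 7 = -0.8714%
Mean R_m = (-1.9 − 4.7 + 3.9 + 0.4 + 1.9 + 9.5 − 3.9) / 7 = 0.7429%
Σ(R_i − R̄_i)(R_m − R̄_m) = 224.0314  ⇒  Cov = 224.0314 / 6 = 37.3386
Σ(R_m − R̄_m)² = 146.2771  ⇒  Var(R_m) = 146.2771 / 6 = 24.3795
β = Cov / Var(R_m) = 37.3386 / 24.3795 = 1.5316
E(R) = R_f + β × MRP = 3.07% + 1.5316 × 4.85% = 10.50%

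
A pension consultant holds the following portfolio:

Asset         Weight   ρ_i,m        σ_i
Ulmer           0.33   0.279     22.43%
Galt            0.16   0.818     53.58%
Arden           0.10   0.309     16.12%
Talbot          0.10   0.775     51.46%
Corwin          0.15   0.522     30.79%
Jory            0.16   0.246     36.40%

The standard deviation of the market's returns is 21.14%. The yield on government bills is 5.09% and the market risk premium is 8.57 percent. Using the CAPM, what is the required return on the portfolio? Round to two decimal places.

β_Ulmer = 0.279 × 22.43% / 21.14% = 0.2960
β_Galt = 0.818 × 53.58% / 21.14% = 2.0732
β_Arden = 0.309 × 16.12% / 21.14% = 0.2356
β_Talbot = 0.775 × 51.46% / 21.14% = 1.8865
β_Corwin = 0.522 × 30.79% / 21.14% = 0.7603
β_Jory = 0.246 × 36.40% / 21.14% = 0.4236
β_P = Σ w_i β_i = 0.33×0.2960 + 0.16×2.0732 + 0.10×0.2356 + 0.10×1.8865 + 0.15×0.7603 + 0.16×0.4236 = 0.8234
E(R_P) = R_f + β_P × MRP = 5.09% + 0.8234 × 8.57% = 12.15%

12.15%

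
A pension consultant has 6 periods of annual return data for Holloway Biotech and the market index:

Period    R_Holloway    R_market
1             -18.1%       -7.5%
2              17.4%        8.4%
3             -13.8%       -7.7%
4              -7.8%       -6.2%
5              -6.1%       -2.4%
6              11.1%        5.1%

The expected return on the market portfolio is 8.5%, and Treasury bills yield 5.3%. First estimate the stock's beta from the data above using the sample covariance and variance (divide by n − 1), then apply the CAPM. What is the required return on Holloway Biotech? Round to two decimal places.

Mean R_i = (-18.1 + 17.4 − 13.8 − 7.8 − 6.1 + 11.1) / 6 = -2.8833%
Mean R_m = (-7.5 + 8.4 − 7.7 − 6.2 − 2.4 + 5.1) / 6 = -1.7167%
Σ(R_i − R̄_i)(R_m − R̄_m) = 478.0817  ⇒  Cov = 478.0817 / 5 = 95.6163
Σ(R_m − R̄_m)² = 238.6283  ⇒  Var(R_m) = 238.6283 / 5 = 47.7257
β = Cov / Var(R_m) = 95.6163 / 47.7257 = 2.0035
MRP = 8.5% − 5.3% = 3.20%
E(R) = R_f + β × MRP = 5.3% + 2.0035 × 3.2% = 11.71%

11.71%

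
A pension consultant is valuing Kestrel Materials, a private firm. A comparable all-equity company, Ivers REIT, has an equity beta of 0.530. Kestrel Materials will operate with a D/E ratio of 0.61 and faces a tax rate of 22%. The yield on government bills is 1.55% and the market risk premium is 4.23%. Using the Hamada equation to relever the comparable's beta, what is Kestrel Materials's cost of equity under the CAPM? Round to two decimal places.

4.86%

β_L = β_U × [1 + (1 − t)(D/E)] = 0.530 × [1 + (1 − 0.22) × 0.61]
    = 0.530 × [1 + 0.78 × 0.61] = 0.530 × 1.4758 = 0.7822
E(R) = R_f + β_L × MRP = 1.55% + 0.7822 × 4.23% = 4.86%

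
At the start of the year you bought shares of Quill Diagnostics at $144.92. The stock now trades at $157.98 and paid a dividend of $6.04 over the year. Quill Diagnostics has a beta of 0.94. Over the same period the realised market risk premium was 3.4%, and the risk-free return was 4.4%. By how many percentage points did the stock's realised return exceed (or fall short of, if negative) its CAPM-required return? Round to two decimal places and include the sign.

+5.58%

Realised HPR = (P1 + D1 − P0) / P0 = (157.98 + 6.04 − 144.92) / 144.92 = 19.10 / 144.92 = 13.1797%
CAPM required = R_f + β·MRP = 4.4% + 0.94 × 3.4% = 7.5960%
α = realised − required = 13.1797% − 7.5960% = +5.58%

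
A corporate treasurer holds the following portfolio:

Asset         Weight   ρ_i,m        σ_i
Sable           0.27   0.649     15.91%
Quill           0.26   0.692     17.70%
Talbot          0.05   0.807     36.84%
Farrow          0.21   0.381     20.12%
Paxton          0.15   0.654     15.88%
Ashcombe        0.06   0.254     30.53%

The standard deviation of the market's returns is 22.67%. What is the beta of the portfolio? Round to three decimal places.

β_Sable = 0.649 × 15.91% / 22.67% = 0.4555
β_Quill = 0.692 × 17.70% / 22.67% = 0.5403
β_Talbot = 0.807 × 36.84% / 22.67% = 1.3114
β_Farrow = 0.381 × 20.12% / 22.67% = 0.3381
β_Paxton = 0.654 × 15.88% / 22.67% = 0.4581
β_Ashcombe = 0.254 × 30.53% / 22.67% = 0.3421
β_P = Σ w_i β_i = 0.27×0.4555 + 0.26×0.5403 + 0.05×1.3114 + 0.21×0.3381 + 0.15×0.4581 + 0.06×0.3421 = 0.4893

0.489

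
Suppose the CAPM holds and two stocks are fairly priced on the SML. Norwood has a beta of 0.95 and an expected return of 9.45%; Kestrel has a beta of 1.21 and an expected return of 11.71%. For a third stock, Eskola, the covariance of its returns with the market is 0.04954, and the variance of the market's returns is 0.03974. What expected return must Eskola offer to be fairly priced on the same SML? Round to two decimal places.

MRP = (11.71% − 9.45%) / (1.21 − 0.95) = 8.6923%
R_f = 9.45% − 0.95 × 8.6923% = 1.1923%
β_Eskola = Cov / Var(R_m) = 0.04954 / 0.03974 = 1.2466
E(R_Eskola) = R_f + β × MRP = 1.1923% + 1.2466 × 8.6923% = 12.03%

12.03%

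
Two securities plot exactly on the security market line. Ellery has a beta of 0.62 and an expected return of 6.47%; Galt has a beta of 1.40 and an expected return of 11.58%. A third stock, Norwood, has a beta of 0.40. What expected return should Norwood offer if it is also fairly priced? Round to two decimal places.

5.03%

MRP (SML slope) = (11.58% − 6.47%) / (1.40 − 0.62) = 5.11% / 0.78 = 6.5513%
R_f (intercept) = 6.47% − 0.62 × 6.5513% = 2.4082%
E(R_Norwood) = R_f + β × MRP = 2.4082% + 0.40 × 6.5513% = 5.03%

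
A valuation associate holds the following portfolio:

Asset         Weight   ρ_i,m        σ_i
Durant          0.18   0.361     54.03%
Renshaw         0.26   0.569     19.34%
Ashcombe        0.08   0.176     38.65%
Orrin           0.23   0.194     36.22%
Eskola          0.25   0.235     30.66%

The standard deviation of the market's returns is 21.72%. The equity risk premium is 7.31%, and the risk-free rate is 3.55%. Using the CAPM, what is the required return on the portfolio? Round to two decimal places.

β_Durant = 0.361 × 54.03% / 21.72% = 0.8980
β_Renshaw = 0.569 × 19.34% / 21.72% = 0.5067
β_Ashcombe = 0.176 × 38.65% / 21.72% = 0.3132
β_Orrin = 0.194 × 36.22% / 21.72% = 0.3235
β_Eskola = 0.235 × 30.66% / 21.72% = 0.3317
β_P = Σ w_i β_i = 0.18×0.8980 + 0.26×0.5067 + 0.08×0.3132 + 0.23×0.3235 + 0.25×0.3317 = 0.4758
E(R_P) = R_f + β_P × MRP = 3.55% + 0.4758 × 7.31% = 7.03%

7.03%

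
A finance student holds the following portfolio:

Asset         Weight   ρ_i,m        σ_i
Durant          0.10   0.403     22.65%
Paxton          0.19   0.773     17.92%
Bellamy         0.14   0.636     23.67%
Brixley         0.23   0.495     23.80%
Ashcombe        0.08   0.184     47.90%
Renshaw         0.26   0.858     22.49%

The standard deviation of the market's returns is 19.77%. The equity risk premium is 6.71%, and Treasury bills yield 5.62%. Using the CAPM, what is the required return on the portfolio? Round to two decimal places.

β_Durant = 0.403 × 22.65% / 19.77% = 0.4617
β_Paxton = 0.773 × 17.92% / 19.77% = 0.7007
β_Bellamy = 0.636 × 23.67% / 19.77% = 0.7615
β_Brixley = 0.495 × 23.80% / 19.77% = 0.5959
β_Ashcombe = 0.184 × 47.90% / 19.77% = 0.4458
β_Renshaw = 0.858 × 22.49% / 19.77% = 0.9760
β_P = Σ w_i β_i = 0.10×0.4617 + 0.19×0.7007 + 0.14×0.7615 + 0.23×0.5959 + 0.08×0.4458 + 0.26×0.9760 = 0.7124
E(R_P) = R_f + β_P × MRP = 5.62% + 0.7124 × 6.71% = 10.40%

10.40%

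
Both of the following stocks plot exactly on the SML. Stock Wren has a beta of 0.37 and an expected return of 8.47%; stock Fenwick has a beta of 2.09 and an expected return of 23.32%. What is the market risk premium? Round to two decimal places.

8.63%

Both satisfy E(R) = R_f + β·MRP, so the slope of the SML is
MRP = (23.32% − 8.47%) / (2.09 − 0.37) = 14.85% / 1.72 = 8.6337%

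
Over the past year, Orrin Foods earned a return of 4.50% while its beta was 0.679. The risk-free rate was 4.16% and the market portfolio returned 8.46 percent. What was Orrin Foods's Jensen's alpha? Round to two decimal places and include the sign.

Market excess return = 8.46% − 4.16% = 4.30%
CAPM benchmark = R_f + β(R_m − R_f) = 4.16% + 0.679 × 4.30% = 7.07970%
α = actual − benchmark = 4.50% − 7.07970% = -2.58%

-2.58%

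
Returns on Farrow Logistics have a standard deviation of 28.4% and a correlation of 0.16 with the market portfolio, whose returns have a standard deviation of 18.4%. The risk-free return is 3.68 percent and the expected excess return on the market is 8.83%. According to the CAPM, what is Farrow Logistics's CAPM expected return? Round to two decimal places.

5.86%

β = ρ × σ_i / σ_m = 0.16 × 28.4% / 18.4% = 0.2470
E(R) = 3.68% + 0.2470 × 8.83% = 5.86%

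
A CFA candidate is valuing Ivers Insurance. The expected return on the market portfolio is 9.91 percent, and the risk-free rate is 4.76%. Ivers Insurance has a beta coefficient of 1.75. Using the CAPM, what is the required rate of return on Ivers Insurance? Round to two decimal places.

13.77%

Market risk premium = E(R_m) − R_f = 9.91% − 4.76% = 5.15%
E(R) = R_f + β × MRP = 4.76% + 1.75 × 5.15% = 13.77%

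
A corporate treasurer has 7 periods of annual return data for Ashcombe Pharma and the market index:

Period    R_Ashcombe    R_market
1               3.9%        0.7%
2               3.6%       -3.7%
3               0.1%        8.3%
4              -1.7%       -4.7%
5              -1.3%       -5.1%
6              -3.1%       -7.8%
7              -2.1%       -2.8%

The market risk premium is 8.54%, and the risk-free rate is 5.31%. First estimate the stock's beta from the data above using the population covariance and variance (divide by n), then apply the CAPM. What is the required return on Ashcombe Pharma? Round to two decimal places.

Mean R_i = (3.9 + 3.6 + 0.1 − 1.7 − 1.3 − 3.1 − 2.1) / 7 = -0.0857%
Mean R_m = (0.7 − 3.7 + 8.3 − 4.7 − 5.1 − 7.8 − 2.8) / 7 = -2.1571%
Σ(R_i − R̄_i)(R_m − R̄_m) = 33.6257  ⇒  Cov = 33.6257 / 7 = 4.8037
Σ(R_m − R̄_m)² = 167.2771  ⇒  Var(R_m) = 167.2771 / 7 = 23.8967
β = Cov / Var(R_m) = 4.8037 / 23.8967 = 0.2010
E(R) = R_f + β × MRP = 5.31% + 0.2010 × 8.54% = 7.03%

7.03%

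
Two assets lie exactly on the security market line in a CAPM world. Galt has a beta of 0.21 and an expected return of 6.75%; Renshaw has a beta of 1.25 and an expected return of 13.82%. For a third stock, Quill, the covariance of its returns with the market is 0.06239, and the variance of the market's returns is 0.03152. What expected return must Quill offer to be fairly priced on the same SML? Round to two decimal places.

18.78%

MRP = (13.82% − 6.75%) / (1.25 − 0.21) = 6.7981%
R_f = 6.75% − 0.21 × 6.7981% = 5.3224%
β_Quill = Cov / Var(R_m) = 0.06239 / 0.03152 = 1.9794
E(R_Quill) = R_f + β × MRP = 5.3224% + 1.9794 × 6.7981% = 18.78%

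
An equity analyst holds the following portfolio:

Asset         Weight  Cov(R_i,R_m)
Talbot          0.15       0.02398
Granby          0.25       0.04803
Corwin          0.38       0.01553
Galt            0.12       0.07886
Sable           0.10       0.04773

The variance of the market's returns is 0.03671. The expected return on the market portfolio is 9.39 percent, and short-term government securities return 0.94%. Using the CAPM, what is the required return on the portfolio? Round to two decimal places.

β_Talbot = 0.02398 / 0.03671 = 0.6532
β_Granby = 0.04803 / 0.03671 = 1.3084
β_Corwin = 0.01553 / 0.03671 = 0.4230
β_Galt = 0.07886 / 0.03671 = 2.1482
β_Sable = 0.04773 / 0.03671 = 1.3002
β_P = Σ w_i β_i = 0.15×0.6532 + 0.25×1.3084 + 0.38×0.4230 + 0.12×2.1482 + 0.10×1.3002 = 0.9736
MRP = 9.39% − 0.94% = 8.45%
E(R_P) = R_f + β_P × MRP = 0.94% + 0.9736 × 8.45% = 9.17%

9.17%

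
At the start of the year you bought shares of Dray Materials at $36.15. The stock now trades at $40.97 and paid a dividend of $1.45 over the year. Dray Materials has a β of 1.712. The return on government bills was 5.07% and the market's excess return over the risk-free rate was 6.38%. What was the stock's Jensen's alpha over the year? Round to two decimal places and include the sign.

Realised HPR = (P1 + D1 − P0) / P0 = (40.97 + 1.45 − 36.15) / 36.15 = 6.27 / 36.15 = 17.3444%
CAPM required = R_f + β·MRP = 5.07% + 1.712 × 6.38% = 15.99256%
α = realised − required = 17.3444% − 15.99256% = +1.35%

+1.35%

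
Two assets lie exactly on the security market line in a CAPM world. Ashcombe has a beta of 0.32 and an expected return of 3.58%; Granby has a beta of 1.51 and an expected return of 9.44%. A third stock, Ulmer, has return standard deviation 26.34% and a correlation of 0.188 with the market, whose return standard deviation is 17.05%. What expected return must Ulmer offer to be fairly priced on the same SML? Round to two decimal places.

3.43%

MRP = (9.44% − 3.58%) / (1.51 − 0.32) = 4.9244%
R_f = 3.58% − 0.32 × 4.9244% = 2.0042%
β_Ulmer = ρ·σ_i/σ_m = 0.188 × 26.34 / 17.05 = 0.2904
E(R_Ulmer) = R_f + β × MRP = 2.0042% + 0.2904 × 4.9244% = 3.43%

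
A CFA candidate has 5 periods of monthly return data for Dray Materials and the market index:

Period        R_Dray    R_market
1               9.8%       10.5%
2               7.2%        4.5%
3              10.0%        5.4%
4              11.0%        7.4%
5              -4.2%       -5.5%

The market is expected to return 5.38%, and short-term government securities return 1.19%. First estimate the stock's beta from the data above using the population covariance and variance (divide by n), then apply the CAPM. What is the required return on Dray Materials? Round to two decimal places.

Mean R_i = (9.8 + 7.2 + 10.0 + 11.0 − 4.2) / 5 = 6.7600%
Mean R_m = (10.5 + 4.5 + 5.4 + 7.4 − 5.5) / 5 = 4.4600%
Σ(R_i − R̄_i)(R_m − R̄_m) = 143.0520  ⇒  Cov = 143.0520 / 5 = 28.6104
Σ(R_m − R̄_m)² = 145.2120  ⇒  Var(R_m) = 145.2120 / 5 = 29.0424
β = Cov / Var(R_m) = 28.6104 / 29.0424 = 0.9851
MRP = 5.38% − 1.19% = 4.19%
E(R) = R_f + β × MRP = 1.19% + 0.9851 × 4.19% = 5.32%

5.32%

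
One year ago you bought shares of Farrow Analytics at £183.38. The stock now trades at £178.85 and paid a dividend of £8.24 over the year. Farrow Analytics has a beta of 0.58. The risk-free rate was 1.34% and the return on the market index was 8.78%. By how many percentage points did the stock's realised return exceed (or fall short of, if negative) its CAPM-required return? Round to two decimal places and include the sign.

-3.63%

Realised HPR = (P1 + D1 − P0) / P0 = (178.85 + 8.24 − 183.38) / 183.38 = 3.71 / 183.38 = 2.0231%
MRP = 8.78% − 1.34% = 7.44%
CAPM required = R_f + β·MRP = 1.34% + 0.58 × 7.44% = 5.6552%
α = realised − required = 2.0231% − 5.6552% = -3.63%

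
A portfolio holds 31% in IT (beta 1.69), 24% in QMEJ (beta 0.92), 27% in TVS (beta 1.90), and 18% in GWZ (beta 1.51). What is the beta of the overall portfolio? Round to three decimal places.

β_P = Σ w_i β_i = 0.31×1.69 + 0.24×0.92 + 0.27×1.90 + 0.18×1.51 = 1.5295

1.530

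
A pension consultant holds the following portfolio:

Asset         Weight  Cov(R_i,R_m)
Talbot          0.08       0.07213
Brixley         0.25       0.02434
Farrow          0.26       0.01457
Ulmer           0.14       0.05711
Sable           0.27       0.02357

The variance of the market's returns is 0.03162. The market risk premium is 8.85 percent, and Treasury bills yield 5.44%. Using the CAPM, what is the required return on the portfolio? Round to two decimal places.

13.84%

β_Talbot = 0.07213 / 0.03162 = 2.2812
β_Brixley = 0.02434 / 0.03162 = 0.7698
β_Farrow = 0.01457 / 0.03162 = 0.4608
β_Ulmer = 0.05711 / 0.03162 = 1.8061
β_Sable = 0.02357 / 0.03162 = 0.7454
β_P = Σ w_i β_i = 0.08×2.2812 + 0.25×0.7698 + 0.26×0.4608 + 0.14×1.8061 + 0.27×0.7454 = 0.9489
E(R_P) = R_f + β_P × MRP = 5.44% + 0.9489 × 8.85% = 13.84%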